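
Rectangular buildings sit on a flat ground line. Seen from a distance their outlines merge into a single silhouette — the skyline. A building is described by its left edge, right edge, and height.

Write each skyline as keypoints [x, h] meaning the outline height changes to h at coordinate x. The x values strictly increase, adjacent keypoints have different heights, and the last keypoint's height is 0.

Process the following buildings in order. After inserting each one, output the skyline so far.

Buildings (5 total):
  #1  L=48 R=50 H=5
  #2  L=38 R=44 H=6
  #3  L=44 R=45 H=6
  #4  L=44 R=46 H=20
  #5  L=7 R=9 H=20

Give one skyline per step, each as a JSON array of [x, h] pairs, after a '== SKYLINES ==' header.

== SKYLINES ==
[[48,5],[50,0]]
[[38,6],[44,0],[48,5],[50,0]]
[[38,6],[45,0],[48,5],[50,0]]
[[38,6],[44,20],[46,0],[48,5],[50,0]]
[[7,20],[9,0],[38,6],[44,20],[46,0],[48,5],[50,0]]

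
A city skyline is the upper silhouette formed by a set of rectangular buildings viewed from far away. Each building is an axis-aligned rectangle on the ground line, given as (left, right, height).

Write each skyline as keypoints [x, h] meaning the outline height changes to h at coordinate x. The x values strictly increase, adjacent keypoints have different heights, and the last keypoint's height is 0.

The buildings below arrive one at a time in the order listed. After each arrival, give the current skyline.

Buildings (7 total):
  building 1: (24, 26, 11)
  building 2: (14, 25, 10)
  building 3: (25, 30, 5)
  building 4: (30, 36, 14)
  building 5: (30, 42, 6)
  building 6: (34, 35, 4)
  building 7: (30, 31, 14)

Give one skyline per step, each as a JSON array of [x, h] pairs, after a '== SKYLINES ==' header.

== SKYLINES ==
[[24,11],[26,0]]
[[14,10],[24,11],[26,0]]
[[14,10],[24,11],[26,5],[30,0]]
[[14,10],[24,11],[26,5],[30,14],[36,0]]
[[14,10],[24,11],[26,5],[30,14],[36,6],[42,0]]
[[14,10],[24,11],[26,5],[30,14],[36,6],[42,0]]
[[14,10],[24,11],[26,5],[30,14],[36,6],[42,0]]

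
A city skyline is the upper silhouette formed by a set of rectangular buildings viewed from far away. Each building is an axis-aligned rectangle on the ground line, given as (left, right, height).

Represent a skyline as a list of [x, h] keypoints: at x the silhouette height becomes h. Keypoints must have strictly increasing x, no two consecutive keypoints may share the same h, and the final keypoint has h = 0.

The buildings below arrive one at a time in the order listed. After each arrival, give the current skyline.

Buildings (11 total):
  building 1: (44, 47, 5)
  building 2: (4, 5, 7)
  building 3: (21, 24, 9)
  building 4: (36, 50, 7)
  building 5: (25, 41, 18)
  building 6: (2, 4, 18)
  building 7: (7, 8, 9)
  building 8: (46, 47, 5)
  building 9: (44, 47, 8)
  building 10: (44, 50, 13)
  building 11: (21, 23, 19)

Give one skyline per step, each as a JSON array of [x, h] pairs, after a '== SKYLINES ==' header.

== SKYLINES ==
[[44,5],[47,0]]
[[4,7],[5,0],[44,5],[47,0]]
[[4,7],[5,0],[21,9],[24,0],[44,5],[47,0]]
[[4,7],[5,0],[21,9],[24,0],[36,7],[50,0]]
[[4,7],[5,0],[21,9],[24,0],[25,18],[41,7],[50,0]]
[[2,18],[4,7],[5,0],[21,9],[24,0],[25,18],[41,7],[50,0]]
[[2,18],[4,7],[5,0],[7,9],[8,0],[21,9],[24,0],[25,18],[41,7],[50,0]]
[[2,18],[4,7],[5,0],[7,9],[8,0],[21,9],[24,0],[25,18],[41,7],[50,0]]
[[2,18],[4,7],[5,0],[7,9],[8,0],[21,9],[24,0],[25,18],[41,7],[44,8],[47,7],[50,0]]
[[2,18],[4,7],[5,0],[7,9],[8,0],[21,9],[24,0],[25,18],[41,7],[44,13],[50,0]]
[[2,18],[4,7],[5,0],[7,9],[8,0],[21,19],[23,9],[24,0],[25,18],[41,7],[44,13],[50,0]]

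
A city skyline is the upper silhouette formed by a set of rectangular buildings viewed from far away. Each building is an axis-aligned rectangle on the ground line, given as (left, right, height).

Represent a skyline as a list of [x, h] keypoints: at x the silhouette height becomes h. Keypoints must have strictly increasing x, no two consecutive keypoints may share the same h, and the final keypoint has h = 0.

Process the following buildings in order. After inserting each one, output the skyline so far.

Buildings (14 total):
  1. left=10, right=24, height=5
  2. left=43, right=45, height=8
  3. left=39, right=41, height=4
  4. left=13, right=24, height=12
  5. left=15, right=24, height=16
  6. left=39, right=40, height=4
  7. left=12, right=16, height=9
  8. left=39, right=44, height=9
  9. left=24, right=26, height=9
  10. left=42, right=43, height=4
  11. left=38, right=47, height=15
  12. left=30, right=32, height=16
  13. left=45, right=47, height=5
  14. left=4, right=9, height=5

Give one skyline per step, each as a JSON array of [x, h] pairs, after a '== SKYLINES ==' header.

== SKYLINES ==
[[10,5],[24,0]]
[[10,5],[24,0],[43,8],[45,0]]
[[10,5],[24,0],[39,4],[41,0],[43,8],[45,0]]
[[10,5],[13,12],[24,0],[39,4],[41,0],[43,8],[45,0]]
[[10,5],[13,12],[15,16],[24,0],[39,4],[41,0],[43,8],[45,0]]
[[10,5],[13,12],[15,16],[24,0],[39,4],[41,0],[43,8],[45,0]]
[[10,5],[12,9],[13,12],[15,16],[24,0],[39,4],[41,0],[43,8],[45,0]]
[[10,5],[12,9],[13,12],[15,16],[24,0],[39,9],[44,8],[45,0]]
[[10,5],[12,9],[13,12],[15,16],[24,9],[26,0],[39,9],[44,8],[45,0]]
[[10,5],[12,9],[13,12],[15,16],[24,9],[26,0],[39,9],[44,8],[45,0]]
[[10,5],[12,9],[13,12],[15,16],[24,9],[26,0],[38,15],[47,0]]
[[10,5],[12,9],[13,12],[15,16],[24,9],[26,0],[30,16],[32,0],[38,15],[47,0]]
[[10,5],[12,9],[13,12],[15,16],[24,9],[26,0],[30,16],[32,0],[38,15],[47,0]]
[[4,5],[9,0],[10,5],[12,9],[13,12],[15,16],[24,9],[26,0],[30,16],[32,0],[38,15],[47,0]]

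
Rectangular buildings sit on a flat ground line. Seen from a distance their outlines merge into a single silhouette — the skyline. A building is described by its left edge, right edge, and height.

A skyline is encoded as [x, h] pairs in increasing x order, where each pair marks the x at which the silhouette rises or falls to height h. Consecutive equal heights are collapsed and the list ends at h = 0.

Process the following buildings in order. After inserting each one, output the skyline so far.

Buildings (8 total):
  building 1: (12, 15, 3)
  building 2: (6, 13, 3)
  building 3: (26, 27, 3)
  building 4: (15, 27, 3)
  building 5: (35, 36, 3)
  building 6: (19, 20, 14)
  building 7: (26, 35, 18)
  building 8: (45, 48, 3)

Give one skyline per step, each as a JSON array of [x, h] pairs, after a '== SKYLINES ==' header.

== SKYLINES ==
[[12,3],[15,0]]
[[6,3],[15,0]]
[[6,3],[15,0],[26,3],[27,0]]
[[6,3],[27,0]]
[[6,3],[27,0],[35,3],[36,0]]
[[6,3],[19,14],[20,3],[27,0],[35,3],[36,0]]
[[6,3],[19,14],[20,3],[26,18],[35,3],[36,0]]
[[6,3],[19,14],[20,3],[26,18],[35,3],[36,0],[45,3],[48,0]]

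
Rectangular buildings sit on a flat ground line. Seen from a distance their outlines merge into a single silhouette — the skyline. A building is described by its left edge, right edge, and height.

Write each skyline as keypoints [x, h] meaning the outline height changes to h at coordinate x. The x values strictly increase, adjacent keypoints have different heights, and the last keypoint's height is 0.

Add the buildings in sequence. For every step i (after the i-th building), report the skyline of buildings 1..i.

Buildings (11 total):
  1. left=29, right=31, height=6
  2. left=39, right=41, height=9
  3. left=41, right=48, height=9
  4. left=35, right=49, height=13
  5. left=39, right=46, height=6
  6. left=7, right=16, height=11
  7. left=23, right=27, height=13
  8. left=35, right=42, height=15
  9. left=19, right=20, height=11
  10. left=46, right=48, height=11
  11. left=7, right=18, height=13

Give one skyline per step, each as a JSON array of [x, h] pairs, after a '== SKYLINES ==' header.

== SKYLINES ==
[[29,6],[31,0]]
[[29,6],[31,0],[39,9],[41,0]]
[[29,6],[31,0],[39,9],[48,0]]
[[29,6],[31,0],[35,13],[49,0]]
[[29,6],[31,0],[35,13],[49,0]]
[[7,11],[16,0],[29,6],[31,0],[35,13],[49,0]]
[[7,11],[16,0],[23,13],[27,0],[29,6],[31,0],[35,13],[49,0]]
[[7,11],[16,0],[23,13],[27,0],[29,6],[31,0],[35,15],[42,13],[49,0]]
[[7,11],[16,0],[19,11],[20,0],[23,13],[27,0],[29,6],[31,0],[35,15],[42,13],[49,0]]
[[7,11],[16,0],[19,11],[20,0],[23,13],[27,0],[29,6],[31,0],[35,15],[42,13],[49,0]]
[[7,13],[18,0],[19,11],[20,0],[23,13],[27,0],[29,6],[31,0],[35,15],[42,13],[49,0]]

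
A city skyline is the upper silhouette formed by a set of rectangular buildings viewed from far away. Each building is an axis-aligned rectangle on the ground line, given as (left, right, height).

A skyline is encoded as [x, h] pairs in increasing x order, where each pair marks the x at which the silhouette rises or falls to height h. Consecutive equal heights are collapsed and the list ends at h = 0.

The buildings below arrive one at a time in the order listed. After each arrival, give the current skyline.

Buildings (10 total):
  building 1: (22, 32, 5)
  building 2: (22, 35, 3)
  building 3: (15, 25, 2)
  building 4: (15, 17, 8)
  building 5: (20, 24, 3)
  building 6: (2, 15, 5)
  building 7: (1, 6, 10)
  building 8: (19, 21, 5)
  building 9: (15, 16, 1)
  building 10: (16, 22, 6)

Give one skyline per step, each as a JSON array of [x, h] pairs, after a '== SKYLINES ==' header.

== SKYLINES ==
[[22,5],[32,0]]
[[22,5],[32,3],[35,0]]
[[15,2],[22,5],[32,3],[35,0]]
[[15,8],[17,2],[22,5],[32,3],[35,0]]
[[15,8],[17,2],[20,3],[22,5],[32,3],[35,0]]
[[2,5],[15,8],[17,2],[20,3],[22,5],[32,3],[35,0]]
[[1,10],[6,5],[15,8],[17,2],[20,3],[22,5],[32,3],[35,0]]
[[1,10],[6,5],[15,8],[17,2],[19,5],[21,3],[22,5],[32,3],[35,0]]
[[1,10],[6,5],[15,8],[17,2],[19,5],[21,3],[22,5],[32,3],[35,0]]
[[1,10],[6,5],[15,8],[17,6],[22,5],[32,3],[35,0]]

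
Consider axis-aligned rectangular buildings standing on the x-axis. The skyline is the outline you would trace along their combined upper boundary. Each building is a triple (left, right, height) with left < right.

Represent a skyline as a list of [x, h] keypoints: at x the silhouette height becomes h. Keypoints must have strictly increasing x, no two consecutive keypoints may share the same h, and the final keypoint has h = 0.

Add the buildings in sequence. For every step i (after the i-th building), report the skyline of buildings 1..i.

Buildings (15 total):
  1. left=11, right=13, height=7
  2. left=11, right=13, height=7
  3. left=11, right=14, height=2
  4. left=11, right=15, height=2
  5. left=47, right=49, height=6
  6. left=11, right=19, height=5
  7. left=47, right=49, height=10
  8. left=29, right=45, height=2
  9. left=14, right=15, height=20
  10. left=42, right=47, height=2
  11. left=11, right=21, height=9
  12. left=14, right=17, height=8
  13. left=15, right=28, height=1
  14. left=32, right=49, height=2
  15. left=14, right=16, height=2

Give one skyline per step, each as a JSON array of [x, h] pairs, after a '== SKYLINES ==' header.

== SKYLINES ==
[[11,7],[13,0]]
[[11,7],[13,0]]
[[11,7],[13,2],[14,0]]
[[11,7],[13,2],[15,0]]
[[11,7],[13,2],[15,0],[47,6],[49,0]]
[[11,7],[13,5],[19,0],[47,6],[49,0]]
[[11,7],[13,5],[19,0],[47,10],[49,0]]
[[11,7],[13,5],[19,0],[29,2],[45,0],[47,10],[49,0]]
[[11,7],[13,5],[14,20],[15,5],[19,0],[29,2],[45,0],[47,10],[49,0]]
[[11,7],[13,5],[14,20],[15,5],[19,0],[29,2],[47,10],[49,0]]
[[11,9],[14,20],[15,9],[21,0],[29,2],[47,10],[49,0]]
[[11,9],[14,20],[15,9],[21,0],[29,2],[47,10],[49,0]]
[[11,9],[14,20],[15,9],[21,1],[28,0],[29,2],[47,10],[49,0]]
[[11,9],[14,20],[15,9],[21,1],[28,0],[29,2],[47,10],[49,0]]
[[11,9],[14,20],[15,9],[21,1],[28,0],[29,2],[47,10],[49,0]]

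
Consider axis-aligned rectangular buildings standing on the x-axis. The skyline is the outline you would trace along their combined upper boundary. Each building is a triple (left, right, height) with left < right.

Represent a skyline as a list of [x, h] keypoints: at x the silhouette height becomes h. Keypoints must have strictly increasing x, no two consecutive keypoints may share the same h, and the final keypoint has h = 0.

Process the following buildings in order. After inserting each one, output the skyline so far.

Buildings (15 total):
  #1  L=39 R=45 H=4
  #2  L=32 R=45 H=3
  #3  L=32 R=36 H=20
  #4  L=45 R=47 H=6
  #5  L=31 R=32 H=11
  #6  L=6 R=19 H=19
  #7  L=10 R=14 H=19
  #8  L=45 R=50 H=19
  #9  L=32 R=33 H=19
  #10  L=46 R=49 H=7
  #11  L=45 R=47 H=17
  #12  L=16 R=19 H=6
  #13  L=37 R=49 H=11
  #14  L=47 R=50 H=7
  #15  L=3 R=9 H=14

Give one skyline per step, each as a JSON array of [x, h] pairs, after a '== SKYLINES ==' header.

== SKYLINES ==
[[39,4],[45,0]]
[[32,3],[39,4],[45,0]]
[[32,20],[36,3],[39,4],[45,0]]
[[32,20],[36,3],[39,4],[45,6],[47,0]]
[[31,11],[32,20],[36,3],[39,4],[45,6],[47,0]]
[[6,19],[19,0],[31,11],[32,20],[36,3],[39,4],[45,6],[47,0]]
[[6,19],[19,0],[31,11],[32,20],[36,3],[39,4],[45,6],[47,0]]
[[6,19],[19,0],[31,11],[32,20],[36,3],[39,4],[45,19],[50,0]]
[[6,19],[19,0],[31,11],[32,20],[36,3],[39,4],[45,19],[50,0]]
[[6,19],[19,0],[31,11],[32,20],[36,3],[39,4],[45,19],[50,0]]
[[6,19],[19,0],[31,11],[32,20],[36,3],[39,4],[45,19],[50,0]]
[[6,19],[19,0],[31,11],[32,20],[36,3],[39,4],[45,19],[50,0]]
[[6,19],[19,0],[31,11],[32,20],[36,3],[37,11],[45,19],[50,0]]
[[6,19],[19,0],[31,11],[32,20],[36,3],[37,11],[45,19],[50,0]]
[[3,14],[6,19],[19,0],[31,11],[32,20],[36,3],[37,11],[45,19],[50,0]]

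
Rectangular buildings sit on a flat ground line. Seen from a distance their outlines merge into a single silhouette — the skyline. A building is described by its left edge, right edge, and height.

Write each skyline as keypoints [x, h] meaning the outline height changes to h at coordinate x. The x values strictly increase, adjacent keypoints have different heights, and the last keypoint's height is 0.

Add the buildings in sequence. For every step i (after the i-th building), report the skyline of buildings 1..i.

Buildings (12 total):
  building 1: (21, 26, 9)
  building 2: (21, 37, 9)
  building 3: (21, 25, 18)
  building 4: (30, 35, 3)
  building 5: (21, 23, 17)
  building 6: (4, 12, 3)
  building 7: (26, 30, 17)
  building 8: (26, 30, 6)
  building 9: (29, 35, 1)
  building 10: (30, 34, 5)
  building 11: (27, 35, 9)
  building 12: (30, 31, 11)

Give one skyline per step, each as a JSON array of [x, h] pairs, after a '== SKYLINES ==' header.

== SKYLINES ==
[[21,9],[26,0]]
[[21,9],[37,0]]
[[21,18],[25,9],[37,0]]
[[21,18],[25,9],[37,0]]
[[21,18],[25,9],[37,0]]
[[4,3],[12,0],[21,18],[25,9],[37,0]]
[[4,3],[12,0],[21,18],[25,9],[26,17],[30,9],[37,0]]
[[4,3],[12,0],[21,18],[25,9],[26,17],[30,9],[37,0]]
[[4,3],[12,0],[21,18],[25,9],[26,17],[30,9],[37,0]]
[[4,3],[12,0],[21,18],[25,9],[26,17],[30,9],[37,0]]
[[4,3],[12,0],[21,18],[25,9],[26,17],[30,9],[37,0]]
[[4,3],[12,0],[21,18],[25,9],[26,17],[30,11],[31,9],[37,0]]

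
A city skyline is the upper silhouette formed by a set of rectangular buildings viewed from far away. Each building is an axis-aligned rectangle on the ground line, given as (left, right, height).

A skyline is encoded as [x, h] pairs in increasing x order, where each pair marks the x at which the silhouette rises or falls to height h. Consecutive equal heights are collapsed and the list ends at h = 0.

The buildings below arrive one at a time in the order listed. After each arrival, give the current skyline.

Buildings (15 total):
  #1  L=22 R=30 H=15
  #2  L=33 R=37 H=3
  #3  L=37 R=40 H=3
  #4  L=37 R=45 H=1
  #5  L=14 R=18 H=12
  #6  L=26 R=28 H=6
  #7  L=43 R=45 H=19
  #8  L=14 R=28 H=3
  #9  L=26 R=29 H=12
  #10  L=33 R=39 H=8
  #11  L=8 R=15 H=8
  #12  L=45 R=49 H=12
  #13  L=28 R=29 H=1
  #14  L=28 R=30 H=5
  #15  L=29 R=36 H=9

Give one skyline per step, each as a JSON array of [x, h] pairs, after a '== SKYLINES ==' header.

== SKYLINES ==
[[22,15],[30,0]]
[[22,15],[30,0],[33,3],[37,0]]
[[22,15],[30,0],[33,3],[40,0]]
[[22,15],[30,0],[33,3],[40,1],[45,0]]
[[14,12],[18,0],[22,15],[30,0],[33,3],[40,1],[45,0]]
[[14,12],[18,0],[22,15],[30,0],[33,3],[40,1],[45,0]]
[[14,12],[18,0],[22,15],[30,0],[33,3],[40,1],[43,19],[45,0]]
[[14,12],[18,3],[22,15],[30,0],[33,3],[40,1],[43,19],[45,0]]
[[14,12],[18,3],[22,15],[30,0],[33,3],[40,1],[43,19],[45,0]]
[[14,12],[18,3],[22,15],[30,0],[33,8],[39,3],[40,1],[43,19],[45,0]]
[[8,8],[14,12],[18,3],[22,15],[30,0],[33,8],[39,3],[40,1],[43,19],[45,0]]
[[8,8],[14,12],[18,3],[22,15],[30,0],[33,8],[39,3],[40,1],[43,19],[45,12],[49,0]]
[[8,8],[14,12],[18,3],[22,15],[30,0],[33,8],[39,3],[40,1],[43,19],[45,12],[49,0]]
[[8,8],[14,12],[18,3],[22,15],[30,0],[33,8],[39,3],[40,1],[43,19],[45,12],[49,0]]
[[8,8],[14,12],[18,3],[22,15],[30,9],[36,8],[39,3],[40,1],[43,19],[45,12],[49,0]]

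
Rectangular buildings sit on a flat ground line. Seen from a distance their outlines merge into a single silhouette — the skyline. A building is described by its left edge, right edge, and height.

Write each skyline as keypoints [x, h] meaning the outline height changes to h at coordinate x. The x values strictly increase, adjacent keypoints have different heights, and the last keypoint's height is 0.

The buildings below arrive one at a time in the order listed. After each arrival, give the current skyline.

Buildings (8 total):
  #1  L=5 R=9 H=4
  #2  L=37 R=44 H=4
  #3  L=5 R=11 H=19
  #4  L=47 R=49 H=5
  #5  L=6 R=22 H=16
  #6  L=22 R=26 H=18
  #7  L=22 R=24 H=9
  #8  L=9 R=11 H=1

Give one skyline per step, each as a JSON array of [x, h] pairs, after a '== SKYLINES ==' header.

== SKYLINES ==
[[5,4],[9,0]]
[[5,4],[9,0],[37,4],[44,0]]
[[5,19],[11,0],[37,4],[44,0]]
[[5,19],[11,0],[37,4],[44,0],[47,5],[49,0]]
[[5,19],[11,16],[22,0],[37,4],[44,0],[47,5],[49,0]]
[[5,19],[11,16],[22,18],[26,0],[37,4],[44,0],[47,5],[49,0]]
[[5,19],[11,16],[22,18],[26,0],[37,4],[44,0],[47,5],[49,0]]
[[5,19],[11,16],[22,18],[26,0],[37,4],[44,0],[47,5],[49,0]]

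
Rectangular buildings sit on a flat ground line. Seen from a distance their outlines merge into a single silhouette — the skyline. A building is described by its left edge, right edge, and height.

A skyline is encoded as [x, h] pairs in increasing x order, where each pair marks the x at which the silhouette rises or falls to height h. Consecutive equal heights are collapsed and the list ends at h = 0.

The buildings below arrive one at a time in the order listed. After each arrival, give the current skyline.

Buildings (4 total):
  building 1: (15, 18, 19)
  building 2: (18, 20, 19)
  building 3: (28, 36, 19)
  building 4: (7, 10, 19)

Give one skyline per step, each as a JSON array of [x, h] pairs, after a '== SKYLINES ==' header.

== SKYLINES ==
[[15,19],[18,0]]
[[15,19],[20,0]]
[[15,19],[20,0],[28,19],[36,0]]
[[7,19],[10,0],[15,19],[20,0],[28,19],[36,0]]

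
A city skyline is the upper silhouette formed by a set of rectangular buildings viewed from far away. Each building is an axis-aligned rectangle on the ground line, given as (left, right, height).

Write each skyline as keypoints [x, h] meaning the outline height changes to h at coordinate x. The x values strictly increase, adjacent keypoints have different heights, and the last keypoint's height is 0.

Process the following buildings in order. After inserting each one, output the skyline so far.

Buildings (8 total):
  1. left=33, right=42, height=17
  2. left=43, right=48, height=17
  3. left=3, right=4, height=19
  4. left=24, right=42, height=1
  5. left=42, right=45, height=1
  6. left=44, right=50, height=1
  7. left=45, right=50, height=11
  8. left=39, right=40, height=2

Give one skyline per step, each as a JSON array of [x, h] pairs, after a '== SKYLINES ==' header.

== SKYLINES ==
[[33,17],[42,0]]
[[33,17],[42,0],[43,17],[48,0]]
[[3,19],[4,0],[33,17],[42,0],[43,17],[48,0]]
[[3,19],[4,0],[24,1],[33,17],[42,0],[43,17],[48,0]]
[[3,19],[4,0],[24,1],[33,17],[42,1],[43,17],[48,0]]
[[3,19],[4,0],[24,1],[33,17],[42,1],[43,17],[48,1],[50,0]]
[[3,19],[4,0],[24,1],[33,17],[42,1],[43,17],[48,11],[50,0]]
[[3,19],[4,0],[24,1],[33,17],[42,1],[43,17],[48,11],[50,0]]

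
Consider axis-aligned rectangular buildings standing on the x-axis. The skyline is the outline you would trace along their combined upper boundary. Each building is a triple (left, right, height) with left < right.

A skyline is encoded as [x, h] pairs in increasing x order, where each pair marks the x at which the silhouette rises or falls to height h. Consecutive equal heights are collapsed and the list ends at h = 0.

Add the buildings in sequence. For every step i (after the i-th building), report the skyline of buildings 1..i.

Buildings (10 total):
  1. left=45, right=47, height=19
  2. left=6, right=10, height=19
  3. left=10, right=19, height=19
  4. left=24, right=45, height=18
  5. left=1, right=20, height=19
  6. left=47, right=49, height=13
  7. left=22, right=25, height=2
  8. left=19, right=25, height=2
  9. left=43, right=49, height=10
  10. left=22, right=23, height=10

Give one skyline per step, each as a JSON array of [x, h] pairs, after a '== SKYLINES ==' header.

== SKYLINES ==
[[45,19],[47,0]]
[[6,19],[10,0],[45,19],[47,0]]
[[6,19],[19,0],[45,19],[47,0]]
[[6,19],[19,0],[24,18],[45,19],[47,0]]
[[1,19],[20,0],[24,18],[45,19],[47,0]]
[[1,19],[20,0],[24,18],[45,19],[47,13],[49,0]]
[[1,19],[20,0],[22,2],[24,18],[45,19],[47,13],[49,0]]
[[1,19],[20,2],[24,18],[45,19],[47,13],[49,0]]
[[1,19],[20,2],[24,18],[45,19],[47,13],[49,0]]
[[1,19],[20,2],[22,10],[23,2],[24,18],[45,19],[47,13],[49,0]]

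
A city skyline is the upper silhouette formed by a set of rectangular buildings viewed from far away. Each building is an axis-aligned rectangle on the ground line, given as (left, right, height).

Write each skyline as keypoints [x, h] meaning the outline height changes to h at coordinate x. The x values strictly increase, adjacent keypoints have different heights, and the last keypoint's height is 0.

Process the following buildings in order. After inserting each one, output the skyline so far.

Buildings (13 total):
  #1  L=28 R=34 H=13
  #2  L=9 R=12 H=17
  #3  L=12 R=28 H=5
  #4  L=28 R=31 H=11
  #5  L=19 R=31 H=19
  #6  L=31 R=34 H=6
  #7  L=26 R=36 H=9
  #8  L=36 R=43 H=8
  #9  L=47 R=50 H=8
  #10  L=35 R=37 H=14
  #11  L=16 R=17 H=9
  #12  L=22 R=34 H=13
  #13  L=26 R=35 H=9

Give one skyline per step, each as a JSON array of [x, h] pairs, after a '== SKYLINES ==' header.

== SKYLINES ==
[[28,13],[34,0]]
[[9,17],[12,0],[28,13],[34,0]]
[[9,17],[12,5],[28,13],[34,0]]
[[9,17],[12,5],[28,13],[34,0]]
[[9,17],[12,5],[19,19],[31,13],[34,0]]
[[9,17],[12,5],[19,19],[31,13],[34,0]]
[[9,17],[12,5],[19,19],[31,13],[34,9],[36,0]]
[[9,17],[12,5],[19,19],[31,13],[34,9],[36,8],[43,0]]
[[9,17],[12,5],[19,19],[31,13],[34,9],[36,8],[43,0],[47,8],[50,0]]
[[9,17],[12,5],[19,19],[31,13],[34,9],[35,14],[37,8],[43,0],[47,8],[50,0]]
[[9,17],[12,5],[16,9],[17,5],[19,19],[31,13],[34,9],[35,14],[37,8],[43,0],[47,8],[50,0]]
[[9,17],[12,5],[16,9],[17,5],[19,19],[31,13],[34,9],[35,14],[37,8],[43,0],[47,8],[50,0]]
[[9,17],[12,5],[16,9],[17,5],[19,19],[31,13],[34,9],[35,14],[37,8],[43,0],[47,8],[50,0]]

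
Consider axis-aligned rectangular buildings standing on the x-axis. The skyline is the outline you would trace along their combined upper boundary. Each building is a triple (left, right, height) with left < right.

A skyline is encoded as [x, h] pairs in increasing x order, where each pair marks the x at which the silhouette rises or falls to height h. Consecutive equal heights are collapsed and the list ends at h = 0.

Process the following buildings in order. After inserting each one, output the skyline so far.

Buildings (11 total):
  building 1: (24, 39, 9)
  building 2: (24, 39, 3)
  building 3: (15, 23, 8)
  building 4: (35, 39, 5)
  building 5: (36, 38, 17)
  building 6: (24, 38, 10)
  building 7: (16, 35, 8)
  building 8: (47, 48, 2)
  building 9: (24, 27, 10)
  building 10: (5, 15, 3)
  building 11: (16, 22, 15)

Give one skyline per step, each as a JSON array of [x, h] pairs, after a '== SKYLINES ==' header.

== SKYLINES ==
[[24,9],[39,0]]
[[24,9],[39,0]]
[[15,8],[23,0],[24,9],[39,0]]
[[15,8],[23,0],[24,9],[39,0]]
[[15,8],[23,0],[24,9],[36,17],[38,9],[39,0]]
[[15,8],[23,0],[24,10],[36,17],[38,9],[39,0]]
[[15,8],[24,10],[36,17],[38,9],[39,0]]
[[15,8],[24,10],[36,17],[38,9],[39,0],[47,2],[48,0]]
[[15,8],[24,10],[36,17],[38,9],[39,0],[47,2],[48,0]]
[[5,3],[15,8],[24,10],[36,17],[38,9],[39,0],[47,2],[48,0]]
[[5,3],[15,8],[16,15],[22,8],[24,10],[36,17],[38,9],[39,0],[47,2],[48,0]]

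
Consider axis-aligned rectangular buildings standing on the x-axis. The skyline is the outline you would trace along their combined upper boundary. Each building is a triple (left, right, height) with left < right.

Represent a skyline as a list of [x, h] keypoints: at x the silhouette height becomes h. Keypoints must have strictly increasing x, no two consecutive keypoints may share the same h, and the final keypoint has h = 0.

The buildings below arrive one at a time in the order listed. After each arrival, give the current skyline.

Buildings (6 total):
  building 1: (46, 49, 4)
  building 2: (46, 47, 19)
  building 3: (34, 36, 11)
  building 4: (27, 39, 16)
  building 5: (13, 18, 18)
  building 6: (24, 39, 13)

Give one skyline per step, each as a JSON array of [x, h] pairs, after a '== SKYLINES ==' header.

== SKYLINES ==
[[46,4],[49,0]]
[[46,19],[47,4],[49,0]]
[[34,11],[36,0],[46,19],[47,4],[49,0]]
[[27,16],[39,0],[46,19],[47,4],[49,0]]
[[13,18],[18,0],[27,16],[39,0],[46,19],[47,4],[49,0]]
[[13,18],[18,0],[24,13],[27,16],[39,0],[46,19],[47,4],[49,0]]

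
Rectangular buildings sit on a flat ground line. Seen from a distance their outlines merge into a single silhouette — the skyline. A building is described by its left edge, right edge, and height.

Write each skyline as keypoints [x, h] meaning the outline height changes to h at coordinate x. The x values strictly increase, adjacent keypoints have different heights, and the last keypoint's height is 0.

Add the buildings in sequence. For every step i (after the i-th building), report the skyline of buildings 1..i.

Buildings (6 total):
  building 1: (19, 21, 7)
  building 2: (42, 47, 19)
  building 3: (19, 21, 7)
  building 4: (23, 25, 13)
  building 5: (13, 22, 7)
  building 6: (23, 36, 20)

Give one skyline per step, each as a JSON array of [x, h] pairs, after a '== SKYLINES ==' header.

== SKYLINES ==
[[19,7],[21,0]]
[[19,7],[21,0],[42,19],[47,0]]
[[19,7],[21,0],[42,19],[47,0]]
[[19,7],[21,0],[23,13],[25,0],[42,19],[47,0]]
[[13,7],[22,0],[23,13],[25,0],[42,19],[47,0]]
[[13,7],[22,0],[23,20],[36,0],[42,19],[47,0]]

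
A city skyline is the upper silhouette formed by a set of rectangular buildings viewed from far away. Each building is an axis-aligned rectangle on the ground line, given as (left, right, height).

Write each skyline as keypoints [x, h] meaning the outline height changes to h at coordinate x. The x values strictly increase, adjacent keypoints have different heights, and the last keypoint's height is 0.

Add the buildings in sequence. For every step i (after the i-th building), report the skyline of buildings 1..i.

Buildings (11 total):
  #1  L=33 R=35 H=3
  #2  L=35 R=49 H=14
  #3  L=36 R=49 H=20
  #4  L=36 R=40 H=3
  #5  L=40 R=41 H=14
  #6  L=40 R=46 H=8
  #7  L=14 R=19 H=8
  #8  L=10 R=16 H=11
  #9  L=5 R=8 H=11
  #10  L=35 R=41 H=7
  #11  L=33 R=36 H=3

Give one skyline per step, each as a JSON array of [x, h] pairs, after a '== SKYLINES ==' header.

== SKYLINES ==
[[33,3],[35,0]]
[[33,3],[35,14],[49,0]]
[[33,3],[35,14],[36,20],[49,0]]
[[33,3],[35,14],[36,20],[49,0]]
[[33,3],[35,14],[36,20],[49,0]]
[[33,3],[35,14],[36,20],[49,0]]
[[14,8],[19,0],[33,3],[35,14],[36,20],[49,0]]
[[10,11],[16,8],[19,0],[33,3],[35,14],[36,20],[49,0]]
[[5,11],[8,0],[10,11],[16,8],[19,0],[33,3],[35,14],[36,20],[49,0]]
[[5,11],[8,0],[10,11],[16,8],[19,0],[33,3],[35,14],[36,20],[49,0]]
[[5,11],[8,0],[10,11],[16,8],[19,0],[33,3],[35,14],[36,20],[49,0]]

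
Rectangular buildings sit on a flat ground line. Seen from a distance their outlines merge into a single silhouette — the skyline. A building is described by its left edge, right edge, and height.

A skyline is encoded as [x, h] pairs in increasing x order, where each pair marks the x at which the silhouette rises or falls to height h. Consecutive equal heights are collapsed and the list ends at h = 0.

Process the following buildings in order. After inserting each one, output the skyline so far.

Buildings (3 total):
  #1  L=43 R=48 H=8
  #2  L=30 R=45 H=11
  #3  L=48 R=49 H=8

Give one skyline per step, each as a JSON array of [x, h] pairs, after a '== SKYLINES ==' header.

== SKYLINES ==
[[43,8],[48,0]]
[[30,11],[45,8],[48,0]]
[[30,11],[45,8],[49,0]]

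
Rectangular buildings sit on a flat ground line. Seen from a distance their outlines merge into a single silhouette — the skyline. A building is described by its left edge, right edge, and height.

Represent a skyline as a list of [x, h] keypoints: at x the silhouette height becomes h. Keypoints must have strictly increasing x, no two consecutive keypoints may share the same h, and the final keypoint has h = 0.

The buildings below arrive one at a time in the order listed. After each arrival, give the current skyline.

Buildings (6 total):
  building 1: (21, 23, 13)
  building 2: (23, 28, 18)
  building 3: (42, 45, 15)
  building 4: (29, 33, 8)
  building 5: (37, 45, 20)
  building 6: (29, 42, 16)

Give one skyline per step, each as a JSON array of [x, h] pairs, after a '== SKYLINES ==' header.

== SKYLINES ==
[[21,13],[23,0]]
[[21,13],[23,18],[28,0]]
[[21,13],[23,18],[28,0],[42,15],[45,0]]
[[21,13],[23,18],[28,0],[29,8],[33,0],[42,15],[45,0]]
[[21,13],[23,18],[28,0],[29,8],[33,0],[37,20],[45,0]]
[[21,13],[23,18],[28,0],[29,16],[37,20],[45,0]]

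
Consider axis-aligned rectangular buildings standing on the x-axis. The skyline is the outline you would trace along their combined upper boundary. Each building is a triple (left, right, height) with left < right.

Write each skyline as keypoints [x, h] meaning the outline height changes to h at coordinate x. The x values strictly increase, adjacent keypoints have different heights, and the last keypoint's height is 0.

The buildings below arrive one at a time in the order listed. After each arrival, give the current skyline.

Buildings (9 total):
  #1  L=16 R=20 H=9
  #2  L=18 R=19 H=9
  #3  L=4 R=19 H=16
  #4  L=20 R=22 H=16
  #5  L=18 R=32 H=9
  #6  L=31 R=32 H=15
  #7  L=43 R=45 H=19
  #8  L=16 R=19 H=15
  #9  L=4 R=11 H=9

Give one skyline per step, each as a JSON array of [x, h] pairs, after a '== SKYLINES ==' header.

== SKYLINES ==
[[16,9],[20,0]]
[[16,9],[20,0]]
[[4,16],[19,9],[20,0]]
[[4,16],[19,9],[20,16],[22,0]]
[[4,16],[19,9],[20,16],[22,9],[32,0]]
[[4,16],[19,9],[20,16],[22,9],[31,15],[32,0]]
[[4,16],[19,9],[20,16],[22,9],[31,15],[32,0],[43,19],[45,0]]
[[4,16],[19,9],[20,16],[22,9],[31,15],[32,0],[43,19],[45,0]]
[[4,16],[19,9],[20,16],[22,9],[31,15],[32,0],[43,19],[45,0]]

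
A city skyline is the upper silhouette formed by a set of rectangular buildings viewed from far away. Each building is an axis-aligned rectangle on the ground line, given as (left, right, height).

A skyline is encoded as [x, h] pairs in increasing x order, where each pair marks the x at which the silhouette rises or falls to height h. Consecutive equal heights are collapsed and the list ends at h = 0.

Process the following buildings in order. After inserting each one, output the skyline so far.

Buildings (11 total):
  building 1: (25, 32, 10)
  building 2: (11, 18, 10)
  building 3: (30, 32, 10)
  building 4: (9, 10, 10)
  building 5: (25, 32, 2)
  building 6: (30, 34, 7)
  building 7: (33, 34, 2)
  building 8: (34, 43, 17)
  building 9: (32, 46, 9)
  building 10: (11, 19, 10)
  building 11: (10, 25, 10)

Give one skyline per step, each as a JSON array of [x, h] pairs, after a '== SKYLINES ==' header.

== SKYLINES ==
[[25,10],[32,0]]
[[11,10],[18,0],[25,10],[32,0]]
[[11,10],[18,0],[25,10],[32,0]]
[[9,10],[10,0],[11,10],[18,0],[25,10],[32,0]]
[[9,10],[10,0],[11,10],[18,0],[25,10],[32,0]]
[[9,10],[10,0],[11,10],[18,0],[25,10],[32,7],[34,0]]
[[9,10],[10,0],[11,10],[18,0],[25,10],[32,7],[34,0]]
[[9,10],[10,0],[11,10],[18,0],[25,10],[32,7],[34,17],[43,0]]
[[9,10],[10,0],[11,10],[18,0],[25,10],[32,9],[34,17],[43,9],[46,0]]
[[9,10],[10,0],[11,10],[19,0],[25,10],[32,9],[34,17],[43,9],[46,0]]
[[9,10],[32,9],[34,17],[43,9],[46,0]]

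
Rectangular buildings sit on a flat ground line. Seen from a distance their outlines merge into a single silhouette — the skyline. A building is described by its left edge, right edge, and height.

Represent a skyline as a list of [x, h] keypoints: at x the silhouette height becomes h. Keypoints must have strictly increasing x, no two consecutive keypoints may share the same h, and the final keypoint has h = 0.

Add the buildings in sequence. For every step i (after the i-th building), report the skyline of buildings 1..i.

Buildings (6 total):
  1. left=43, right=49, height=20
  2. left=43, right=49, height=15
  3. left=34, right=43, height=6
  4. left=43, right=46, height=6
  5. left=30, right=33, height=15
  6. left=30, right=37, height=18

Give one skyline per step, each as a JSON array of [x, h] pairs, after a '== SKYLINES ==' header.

== SKYLINES ==
[[43,20],[49,0]]
[[43,20],[49,0]]
[[34,6],[43,20],[49,0]]
[[34,6],[43,20],[49,0]]
[[30,15],[33,0],[34,6],[43,20],[49,0]]
[[30,18],[37,6],[43,20],[49,0]]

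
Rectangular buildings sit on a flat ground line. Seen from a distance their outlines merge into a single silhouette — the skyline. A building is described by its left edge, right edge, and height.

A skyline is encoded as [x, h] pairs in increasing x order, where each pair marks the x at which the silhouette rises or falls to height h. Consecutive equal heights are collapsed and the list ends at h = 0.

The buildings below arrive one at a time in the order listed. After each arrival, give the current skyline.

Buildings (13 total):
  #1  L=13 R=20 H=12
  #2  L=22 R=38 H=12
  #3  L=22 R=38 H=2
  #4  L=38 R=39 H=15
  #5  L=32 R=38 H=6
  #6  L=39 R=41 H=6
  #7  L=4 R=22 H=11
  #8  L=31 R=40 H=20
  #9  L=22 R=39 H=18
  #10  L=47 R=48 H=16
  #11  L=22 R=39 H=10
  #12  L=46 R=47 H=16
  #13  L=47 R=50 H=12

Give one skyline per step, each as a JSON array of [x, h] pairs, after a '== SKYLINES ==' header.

== SKYLINES ==
[[13,12],[20,0]]
[[13,12],[20,0],[22,12],[38,0]]
[[13,12],[20,0],[22,12],[38,0]]
[[13,12],[20,0],[22,12],[38,15],[39,0]]
[[13,12],[20,0],[22,12],[38,15],[39,0]]
[[13,12],[20,0],[22,12],[38,15],[39,6],[41,0]]
[[4,11],[13,12],[20,11],[22,12],[38,15],[39,6],[41,0]]
[[4,11],[13,12],[20,11],[22,12],[31,20],[40,6],[41,0]]
[[4,11],[13,12],[20,11],[22,18],[31,20],[40,6],[41,0]]
[[4,11],[13,12],[20,11],[22,18],[31,20],[40,6],[41,0],[47,16],[48,0]]
[[4,11],[13,12],[20,11],[22,18],[31,20],[40,6],[41,0],[47,16],[48,0]]
[[4,11],[13,12],[20,11],[22,18],[31,20],[40,6],[41,0],[46,16],[48,0]]
[[4,11],[13,12],[20,11],[22,18],[31,20],[40,6],[41,0],[46,16],[48,12],[50,0]]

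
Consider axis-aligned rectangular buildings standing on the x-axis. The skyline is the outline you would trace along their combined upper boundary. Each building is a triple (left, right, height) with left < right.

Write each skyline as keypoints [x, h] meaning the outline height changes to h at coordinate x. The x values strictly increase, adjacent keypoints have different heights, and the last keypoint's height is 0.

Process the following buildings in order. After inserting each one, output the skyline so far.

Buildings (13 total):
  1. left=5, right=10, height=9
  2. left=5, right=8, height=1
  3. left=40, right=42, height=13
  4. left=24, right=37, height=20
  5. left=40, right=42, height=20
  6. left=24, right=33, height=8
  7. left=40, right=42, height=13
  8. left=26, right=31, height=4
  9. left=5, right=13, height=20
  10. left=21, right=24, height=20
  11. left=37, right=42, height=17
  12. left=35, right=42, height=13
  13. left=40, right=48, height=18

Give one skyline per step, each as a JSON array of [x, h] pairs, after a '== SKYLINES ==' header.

== SKYLINES ==
[[5,9],[10,0]]
[[5,9],[10,0]]
[[5,9],[10,0],[40,13],[42,0]]
[[5,9],[10,0],[24,20],[37,0],[40,13],[42,0]]
[[5,9],[10,0],[24,20],[37,0],[40,20],[42,0]]
[[5,9],[10,0],[24,20],[37,0],[40,20],[42,0]]
[[5,9],[10,0],[24,20],[37,0],[40,20],[42,0]]
[[5,9],[10,0],[24,20],[37,0],[40,20],[42,0]]
[[5,20],[13,0],[24,20],[37,0],[40,20],[42,0]]
[[5,20],[13,0],[21,20],[37,0],[40,20],[42,0]]
[[5,20],[13,0],[21,20],[37,17],[40,20],[42,0]]
[[5,20],[13,0],[21,20],[37,17],[40,20],[42,0]]
[[5,20],[13,0],[21,20],[37,17],[40,20],[42,18],[48,0]]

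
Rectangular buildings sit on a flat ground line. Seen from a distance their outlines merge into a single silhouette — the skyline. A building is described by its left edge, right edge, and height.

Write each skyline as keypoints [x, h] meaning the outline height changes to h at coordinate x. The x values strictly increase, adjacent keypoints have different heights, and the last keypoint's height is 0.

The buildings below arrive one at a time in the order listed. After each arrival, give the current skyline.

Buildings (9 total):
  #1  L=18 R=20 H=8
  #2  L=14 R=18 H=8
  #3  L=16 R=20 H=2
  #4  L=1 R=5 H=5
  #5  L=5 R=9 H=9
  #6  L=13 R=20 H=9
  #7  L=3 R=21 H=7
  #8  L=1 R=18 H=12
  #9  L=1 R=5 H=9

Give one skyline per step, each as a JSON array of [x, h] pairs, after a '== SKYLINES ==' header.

== SKYLINES ==
[[18,8],[20,0]]
[[14,8],[20,0]]
[[14,8],[20,0]]
[[1,5],[5,0],[14,8],[20,0]]
[[1,5],[5,9],[9,0],[14,8],[20,0]]
[[1,5],[5,9],[9,0],[13,9],[20,0]]
[[1,5],[3,7],[5,9],[9,7],[13,9],[20,7],[21,0]]
[[1,12],[18,9],[20,7],[21,0]]
[[1,12],[18,9],[20,7],[21,0]]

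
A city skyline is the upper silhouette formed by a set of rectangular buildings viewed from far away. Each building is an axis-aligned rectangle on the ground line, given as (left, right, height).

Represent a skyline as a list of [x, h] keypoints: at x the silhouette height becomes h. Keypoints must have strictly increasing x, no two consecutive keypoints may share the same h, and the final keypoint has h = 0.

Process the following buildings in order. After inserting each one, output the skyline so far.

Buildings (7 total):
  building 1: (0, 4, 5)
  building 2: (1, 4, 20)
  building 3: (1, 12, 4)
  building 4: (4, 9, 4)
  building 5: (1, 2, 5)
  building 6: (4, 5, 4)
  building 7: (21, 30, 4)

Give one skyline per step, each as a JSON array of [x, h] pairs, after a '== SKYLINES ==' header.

== SKYLINES ==
[[0,5],[4,0]]
[[0,5],[1,20],[4,0]]
[[0,5],[1,20],[4,4],[12,0]]
[[0,5],[1,20],[4,4],[12,0]]
[[0,5],[1,20],[4,4],[12,0]]
[[0,5],[1,20],[4,4],[12,0]]
[[0,5],[1,20],[4,4],[12,0],[21,4],[30,0]]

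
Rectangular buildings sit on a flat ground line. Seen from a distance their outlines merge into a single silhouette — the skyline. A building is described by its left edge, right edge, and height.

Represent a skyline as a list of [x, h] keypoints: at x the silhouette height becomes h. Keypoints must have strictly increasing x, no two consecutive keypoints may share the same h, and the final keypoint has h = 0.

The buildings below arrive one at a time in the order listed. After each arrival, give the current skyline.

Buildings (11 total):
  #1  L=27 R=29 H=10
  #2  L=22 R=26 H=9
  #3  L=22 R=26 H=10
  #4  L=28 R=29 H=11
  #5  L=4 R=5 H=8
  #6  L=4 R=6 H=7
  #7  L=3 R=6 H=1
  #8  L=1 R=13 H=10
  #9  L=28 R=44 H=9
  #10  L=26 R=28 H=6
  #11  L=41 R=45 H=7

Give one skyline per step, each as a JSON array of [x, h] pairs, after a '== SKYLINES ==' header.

== SKYLINES ==
[[27,10],[29,0]]
[[22,9],[26,0],[27,10],[29,0]]
[[22,10],[26,0],[27,10],[29,0]]
[[22,10],[26,0],[27,10],[28,11],[29,0]]
[[4,8],[5,0],[22,10],[26,0],[27,10],[28,11],[29,0]]
[[4,8],[5,7],[6,0],[22,10],[26,0],[27,10],[28,11],[29,0]]
[[3,1],[4,8],[5,7],[6,0],[22,10],[26,0],[27,10],[28,11],[29,0]]
[[1,10],[13,0],[22,10],[26,0],[27,10],[28,11],[29,0]]
[[1,10],[13,0],[22,10],[26,0],[27,10],[28,11],[29,9],[44,0]]
[[1,10],[13,0],[22,10],[26,6],[27,10],[28,11],[29,9],[44,0]]
[[1,10],[13,0],[22,10],[26,6],[27,10],[28,11],[29,9],[44,7],[45,0]]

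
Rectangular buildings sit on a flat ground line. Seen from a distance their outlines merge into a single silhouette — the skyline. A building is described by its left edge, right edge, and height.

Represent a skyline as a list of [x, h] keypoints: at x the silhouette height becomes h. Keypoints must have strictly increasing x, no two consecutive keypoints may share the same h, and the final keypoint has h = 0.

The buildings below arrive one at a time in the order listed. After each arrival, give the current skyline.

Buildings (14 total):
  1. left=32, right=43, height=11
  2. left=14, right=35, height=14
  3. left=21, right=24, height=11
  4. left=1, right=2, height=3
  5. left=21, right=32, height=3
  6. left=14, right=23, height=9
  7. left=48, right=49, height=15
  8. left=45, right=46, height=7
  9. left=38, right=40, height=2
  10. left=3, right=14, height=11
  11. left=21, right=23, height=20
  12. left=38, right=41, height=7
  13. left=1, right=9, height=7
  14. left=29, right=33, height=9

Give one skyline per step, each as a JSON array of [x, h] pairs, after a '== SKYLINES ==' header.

== SKYLINES ==
[[32,11],[43,0]]
[[14,14],[35,11],[43,0]]
[[14,14],[35,11],[43,0]]
[[1,3],[2,0],[14,14],[35,11],[43,0]]
[[1,3],[2,0],[14,14],[35,11],[43,0]]
[[1,3],[2,0],[14,14],[35,11],[43,0]]
[[1,3],[2,0],[14,14],[35,11],[43,0],[48,15],[49,0]]
[[1,3],[2,0],[14,14],[35,11],[43,0],[45,7],[46,0],[48,15],[49,0]]
[[1,3],[2,0],[14,14],[35,11],[43,0],[45,7],[46,0],[48,15],[49,0]]
[[1,3],[2,0],[3,11],[14,14],[35,11],[43,0],[45,7],[46,0],[48,15],[49,0]]
[[1,3],[2,0],[3,11],[14,14],[21,20],[23,14],[35,11],[43,0],[45,7],[46,0],[48,15],[49,0]]
[[1,3],[2,0],[3,11],[14,14],[21,20],[23,14],[35,11],[43,0],[45,7],[46,0],[48,15],[49,0]]
[[1,7],[3,11],[14,14],[21,20],[23,14],[35,11],[43,0],[45,7],[46,0],[48,15],[49,0]]
[[1,7],[3,11],[14,14],[21,20],[23,14],[35,11],[43,0],[45,7],[46,0],[48,15],[49,0]]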